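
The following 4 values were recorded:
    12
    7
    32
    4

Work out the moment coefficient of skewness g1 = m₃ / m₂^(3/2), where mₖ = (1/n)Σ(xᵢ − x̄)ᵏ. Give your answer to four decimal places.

0.9296

x̄ = (12 + 7 + 32 + 4) / 4 = 13.7500
deviations (xᵢ − x̄): -1.7500, -6.7500, 18.2500, -9.7500
Σ(xᵢ − x̄)² = 476.7500 ⇒ m₂ = 476.7500/4 = 119.18750
Σ(xᵢ − x̄)³ = 4838.6250 ⇒ m₃ = 4838.6250/4 = 1209.65625
m₂^(3/2) = 119.18750^(1.5) = 1301.20603
g1 = m₃ / m₂^(3/2) = 1209.65625 / 1301.20603 ≈ 0.9296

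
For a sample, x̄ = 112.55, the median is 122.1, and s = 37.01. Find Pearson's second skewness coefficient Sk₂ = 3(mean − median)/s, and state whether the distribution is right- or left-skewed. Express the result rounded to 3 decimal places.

-0.774, left-skewed

Sk₂ = 3(112.55 − 122.1) / 37.01 = 3 × -9.5500 / 37.01
    = -28.6500 / 37.01 ≈ -0.774
Sk₂ < 0 ⇒ mean < median ⇒ left-skewed (negative skew).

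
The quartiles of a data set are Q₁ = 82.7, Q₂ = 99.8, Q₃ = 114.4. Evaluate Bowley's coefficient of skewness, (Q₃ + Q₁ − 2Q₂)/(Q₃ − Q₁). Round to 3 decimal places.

numerator: Q₃ + Q₁ − 2Q₂ = 114.4 + 82.7 − 2×99.8 = -2.5000
denominator: Q₃ − Q₁ = 114.4 − 82.7 = 31.7000
Bowley skewness = -2.5000 / 31.7000 ≈ -0.079

-0.079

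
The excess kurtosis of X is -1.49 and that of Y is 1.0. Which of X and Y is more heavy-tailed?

Y

Higher excess kurtosis ⇒ heavier tails relative to the normal distribution.
-1.49 vs 1.0: the larger is 1.0, so Y has heavier tails. (Y is leptokurtic — heavier-than-normal tails; the other is platykurtic.)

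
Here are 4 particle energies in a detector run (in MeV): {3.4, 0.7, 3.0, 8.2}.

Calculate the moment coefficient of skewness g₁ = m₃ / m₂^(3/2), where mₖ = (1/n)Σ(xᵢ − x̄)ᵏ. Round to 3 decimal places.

x̄ = (3.4 + 0.7 + 3.0 + 8.2) / 4 = 3.8250
deviations (xᵢ − x̄): -0.4250, -3.1250, -0.8250, 4.3750
Σ(xᵢ − x̄)² = 29.7675 ⇒ m₂ = 29.7675/4 = 7.44188
Σ(xᵢ − x̄)³ = 52.5844 ⇒ m₃ = 52.5844/4 = 13.14609
m₂^(3/2) = 7.44188^(1.5) = 20.30129
g₁ = m₃ / m₂^(3/2) = 13.14609 / 20.30129 ≈ 0.648

0.648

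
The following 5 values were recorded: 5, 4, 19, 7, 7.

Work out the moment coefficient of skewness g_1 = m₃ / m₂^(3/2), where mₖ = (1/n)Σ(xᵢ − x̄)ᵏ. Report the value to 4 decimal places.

1.3285

x̄ = (5 + 4 + 19 + 7 + 7) / 5 = 8.4000
deviations (xᵢ − x̄): -3.4000, -4.4000, 10.6000, -1.4000, -1.4000
Σ(xᵢ − x̄)² = 147.2000 ⇒ m₂ = 147.2000/5 = 29.44000
Σ(xᵢ − x̄)³ = 1061.0400 ⇒ m₃ = 1061.0400/5 = 212.20800
m₂^(3/2) = 29.44000^(1.5) = 159.73744
g_1 = m₃ / m₂^(3/2) = 212.20800 / 159.73744 ≈ 1.3285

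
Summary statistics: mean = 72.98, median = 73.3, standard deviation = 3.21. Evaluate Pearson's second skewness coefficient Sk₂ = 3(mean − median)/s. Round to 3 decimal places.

Sk₂ = 3(72.98 − 73.3) / 3.21 = 3 × -0.3200 / 3.21
    = -0.9600 / 3.21 ≈ -0.299

-0.299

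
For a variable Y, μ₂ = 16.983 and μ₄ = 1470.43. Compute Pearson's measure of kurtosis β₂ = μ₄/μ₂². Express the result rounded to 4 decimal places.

μ₂² = 16.983² = 288.42229
μ₄/μ₂² = 1470.43 / 288.42229 = 5.09818
β₂ ≈ 5.0982

5.0982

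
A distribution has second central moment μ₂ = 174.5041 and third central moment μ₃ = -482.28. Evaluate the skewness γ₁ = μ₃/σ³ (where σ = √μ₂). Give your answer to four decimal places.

-0.2092

σ = √μ₂ = √174.5041 = 13.21000
σ³ = μ₂^(3/2) = 2305.19916
γ₁ = μ₃/σ³ = -482.28 / 2305.19916 ≈ -0.2092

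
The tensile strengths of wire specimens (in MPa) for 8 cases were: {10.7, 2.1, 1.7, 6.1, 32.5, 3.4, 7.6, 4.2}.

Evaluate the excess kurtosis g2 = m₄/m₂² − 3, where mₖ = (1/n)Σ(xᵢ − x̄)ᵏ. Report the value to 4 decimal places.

2.1784

x̄ = 8.5375
Σ(xᵢ − x̄)² = 719.0987 ⇒ m₂ = 89.88734
Σ(xᵢ − x̄)⁴ = 334718.8820 ⇒ m₄ = 41839.86025
m₂² = 8079.73457
g2 = m₄/m₂² − 3 = 5.17837 − 3 ≈ 2.1784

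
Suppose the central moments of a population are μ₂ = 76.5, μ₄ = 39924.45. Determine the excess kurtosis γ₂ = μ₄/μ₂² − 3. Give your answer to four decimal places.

3.8221

μ₂² = 76.5² = 5852.25000
μ₄/μ₂² = 39924.45 / 5852.25000 = 6.82207
γ₂ = 6.82207 − 3 ≈ 3.8221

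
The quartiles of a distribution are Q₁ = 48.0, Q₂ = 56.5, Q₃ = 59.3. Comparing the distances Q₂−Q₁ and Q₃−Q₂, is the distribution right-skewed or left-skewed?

left-skewed

Q₂ − Q₁ = 8.5;  Q₃ − Q₂ = 2.8
Q₂ − Q₁ > Q₃ − Q₂ ⇒ the lower half is more spread out ⇒ left-skewed.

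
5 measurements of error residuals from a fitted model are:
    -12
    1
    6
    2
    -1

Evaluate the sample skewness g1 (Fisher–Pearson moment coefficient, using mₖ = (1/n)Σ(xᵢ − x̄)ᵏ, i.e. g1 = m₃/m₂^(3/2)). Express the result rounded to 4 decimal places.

x̄ = (-12 + 1 + 6 + 2 - 1) / 5 = -0.8000
deviations (xᵢ − x̄): -11.2000, 1.8000, 6.8000, 2.8000, -0.2000
Σ(xᵢ − x̄)² = 182.8000 ⇒ m₂ = 182.8000/5 = 36.56000
Σ(xᵢ − x̄)³ = -1062.7200 ⇒ m₃ = -1062.7200/5 = -212.54400
m₂^(3/2) = 36.56000^(1.5) = 221.05955
g1 = m₃ / m₂^(3/2) = -212.54400 / 221.05955 ≈ -0.9615

-0.9615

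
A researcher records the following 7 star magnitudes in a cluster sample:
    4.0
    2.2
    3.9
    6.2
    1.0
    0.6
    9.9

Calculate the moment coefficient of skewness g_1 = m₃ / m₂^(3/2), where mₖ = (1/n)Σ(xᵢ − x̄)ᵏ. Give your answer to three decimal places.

x̄ = (4.0 + 2.2 + 3.9 + 6.2 + 1.0 + 0.6 + 9.9) / 7 = 3.9714
deviations (xᵢ − x̄): 0.0286, -1.7714, -0.0714, 2.2286, -2.9714, -3.3714, 5.9286
Σ(xᵢ − x̄)² = 63.4543 ⇒ m₂ = 63.4543/7 = 9.06490
Σ(xᵢ − x̄)³ = 149.3291 ⇒ m₃ = 149.3291/7 = 21.33273
m₂^(3/2) = 9.06490^(1.5) = 27.29257
g_1 = m₃ / m₂^(3/2) = 21.33273 / 27.29257 ≈ 0.782

0.782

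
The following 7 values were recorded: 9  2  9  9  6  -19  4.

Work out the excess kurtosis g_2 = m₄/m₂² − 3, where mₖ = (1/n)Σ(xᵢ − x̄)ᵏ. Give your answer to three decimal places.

1.480

x̄ = 2.8571
Σ(xᵢ − x̄)² = 602.8571 ⇒ m₂ = 86.12245
Σ(xᵢ − x̄)⁴ = 232601.9708 ⇒ m₄ = 33228.85298
m₂² = 7417.07622
g_2 = m₄/m₂² − 3 = 4.48005 − 3 ≈ 1.480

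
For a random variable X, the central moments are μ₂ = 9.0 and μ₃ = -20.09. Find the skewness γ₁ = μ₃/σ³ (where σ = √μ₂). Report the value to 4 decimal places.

-0.7441

σ = √μ₂ = √9.0 = 3.00000
σ³ = μ₂^(3/2) = 27.00000
γ₁ = μ₃/σ³ = -20.09 / 27.00000 ≈ -0.7441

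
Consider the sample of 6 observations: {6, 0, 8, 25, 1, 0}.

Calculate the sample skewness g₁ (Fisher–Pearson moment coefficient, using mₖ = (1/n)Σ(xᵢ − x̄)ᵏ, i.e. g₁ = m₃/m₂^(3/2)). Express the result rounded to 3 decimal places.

1.341

x̄ = (6 + 0 + 8 + 25 + 1 + 0) / 6 = 6.6667
deviations (xᵢ − x̄): -0.6667, -6.6667, 1.3333, 18.3333, -5.6667, -6.6667
Σ(xᵢ − x̄)² = 459.3333 ⇒ m₂ = 459.3333/6 = 76.55556
Σ(xᵢ − x̄)³ = 5389.5556 ⇒ m₃ = 5389.5556/6 = 898.25926
m₂^(3/2) = 76.55556^(1.5) = 669.83073
g₁ = m₃ / m₂^(3/2) = 898.25926 / 669.83073 ≈ 1.341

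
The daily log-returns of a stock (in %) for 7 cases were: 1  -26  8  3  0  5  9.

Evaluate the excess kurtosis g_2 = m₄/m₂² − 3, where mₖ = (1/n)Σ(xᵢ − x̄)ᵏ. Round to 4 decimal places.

1.4742

x̄ = 0.0000
Σ(xᵢ − x̄)² = 856.0000 ⇒ m₂ = 122.28571
Σ(xᵢ − x̄)⁴ = 468340.0000 ⇒ m₄ = 66905.71429
m₂² = 14953.79592
g_2 = m₄/m₂² − 3 = 4.47416 − 3 ≈ 1.4742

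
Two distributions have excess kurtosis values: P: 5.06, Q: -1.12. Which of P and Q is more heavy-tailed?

P

Higher excess kurtosis ⇒ heavier tails relative to the normal distribution.
5.06 vs -1.12: the larger is 5.06, so P has heavier tails. (P is leptokurtic — heavier-than-normal tails; the other is platykurtic.)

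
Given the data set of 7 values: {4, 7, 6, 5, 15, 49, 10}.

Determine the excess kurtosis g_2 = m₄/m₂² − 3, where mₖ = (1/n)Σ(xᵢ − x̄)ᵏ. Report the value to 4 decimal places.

1.6636

x̄ = 13.7143
Σ(xᵢ − x̄)² = 1535.4286 ⇒ m₂ = 219.34694
Σ(xᵢ − x̄)⁴ = 1570667.0437 ⇒ m₄ = 224381.00625
m₂² = 48113.07955
g_2 = m₄/m₂² − 3 = 4.66362 − 3 ≈ 1.6636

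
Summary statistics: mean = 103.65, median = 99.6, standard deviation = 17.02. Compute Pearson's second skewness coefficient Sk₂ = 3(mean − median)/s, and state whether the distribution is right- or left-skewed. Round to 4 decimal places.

0.7139, right-skewed

Sk₂ = 3(103.65 − 99.6) / 17.02 = 3 × 4.0500 / 17.02
    = 12.1500 / 17.02 ≈ 0.7139
Sk₂ > 0 ⇒ mean > median ⇒ right-skewed (positive skew).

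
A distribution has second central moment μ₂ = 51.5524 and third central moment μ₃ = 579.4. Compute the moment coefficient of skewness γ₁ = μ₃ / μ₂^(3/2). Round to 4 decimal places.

1.5653

σ = √μ₂ = √51.5524 = 7.18000
σ³ = μ₂^(3/2) = 370.14623
γ₁ = μ₃/σ³ = 579.4 / 370.14623 ≈ 1.5653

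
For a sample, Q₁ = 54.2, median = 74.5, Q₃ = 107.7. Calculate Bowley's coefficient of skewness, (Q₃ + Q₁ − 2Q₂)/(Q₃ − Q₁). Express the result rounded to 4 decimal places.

numerator: Q₃ + Q₁ − 2Q₂ = 107.7 + 54.2 − 2×74.5 = 12.9000
denominator: Q₃ − Q₁ = 107.7 − 54.2 = 53.5000
Bowley skewness = 12.9000 / 53.5000 ≈ 0.2411

0.2411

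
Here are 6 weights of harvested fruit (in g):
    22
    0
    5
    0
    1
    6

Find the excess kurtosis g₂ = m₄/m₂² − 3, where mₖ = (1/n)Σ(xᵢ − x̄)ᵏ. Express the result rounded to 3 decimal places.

0.542

x̄ = 5.6667
Σ(xᵢ − x̄)² = 353.3333 ⇒ m₂ = 58.88889
Σ(xᵢ − x̄)⁴ = 73707.1111 ⇒ m₄ = 12284.51852
m₂² = 3467.90123
g₂ = m₄/m₂² − 3 = 3.54235 − 3 ≈ 0.542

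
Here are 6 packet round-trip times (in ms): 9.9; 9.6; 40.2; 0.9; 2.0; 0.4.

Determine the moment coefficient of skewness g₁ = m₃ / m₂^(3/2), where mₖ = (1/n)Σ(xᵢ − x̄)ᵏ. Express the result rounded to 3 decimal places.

1.487

x̄ = (9.9 + 9.6 + 40.2 + 0.9 + 2.0 + 0.4) / 6 = 10.5000
deviations (xᵢ − x̄): -0.6000, -0.9000, 29.7000, -9.6000, -8.5000, -10.1000
Σ(xᵢ − x̄)² = 1149.6800 ⇒ m₂ = 1149.6800/6 = 191.61333
Σ(xᵢ − x̄)³ = 23667.9660 ⇒ m₃ = 23667.9660/6 = 3944.66100
m₂^(3/2) = 191.61333^(1.5) = 2652.39737
g₁ = m₃ / m₂^(3/2) = 3944.66100 / 2652.39737 ≈ 1.487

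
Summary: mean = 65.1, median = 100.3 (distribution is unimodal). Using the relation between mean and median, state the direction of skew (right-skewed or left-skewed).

left-skewed

mean − median = 65.1 − 100.3 = -35.2
mean < median ⇒ the longer tail is on the left ⇒ left-skewed (negatively skewed).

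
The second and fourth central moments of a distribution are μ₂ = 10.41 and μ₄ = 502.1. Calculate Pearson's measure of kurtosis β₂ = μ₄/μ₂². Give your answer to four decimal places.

4.6333

μ₂² = 10.41² = 108.36810
μ₄/μ₂² = 502.1 / 108.36810 = 4.63328
β₂ ≈ 4.6333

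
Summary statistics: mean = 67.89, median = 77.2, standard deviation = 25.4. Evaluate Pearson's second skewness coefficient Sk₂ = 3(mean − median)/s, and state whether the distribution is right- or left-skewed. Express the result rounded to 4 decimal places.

-1.0996, left-skewed

Sk₂ = 3(67.89 − 77.2) / 25.4 = 3 × -9.3100 / 25.4
    = -27.9300 / 25.4 ≈ -1.0996
Sk₂ < 0 ⇒ mean < median ⇒ left-skewed (negative skew).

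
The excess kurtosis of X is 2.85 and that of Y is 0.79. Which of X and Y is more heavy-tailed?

X

Higher excess kurtosis ⇒ heavier tails relative to the normal distribution.
2.85 vs 0.79: the larger is 2.85, so X has heavier tails.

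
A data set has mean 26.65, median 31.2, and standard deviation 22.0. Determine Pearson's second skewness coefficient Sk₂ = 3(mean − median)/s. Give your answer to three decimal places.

Sk₂ = 3(26.65 − 31.2) / 22.0 = 3 × -4.5500 / 22.0
    = -13.6500 / 22.0 ≈ -0.620

-0.620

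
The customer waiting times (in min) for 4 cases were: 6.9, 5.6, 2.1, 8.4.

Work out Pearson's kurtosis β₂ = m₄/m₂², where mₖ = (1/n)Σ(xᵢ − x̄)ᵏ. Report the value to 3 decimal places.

1.943

x̄ = 5.7500
Σ(xᵢ − x̄)² = 21.6900 ⇒ m₂ = 5.42250
Σ(xᵢ − x̄)⁴ = 228.5540 ⇒ m₄ = 57.13851
m₂² = 29.40351
β₂ = m₄/m₂² = 57.13851 / 29.40351 ≈ 1.943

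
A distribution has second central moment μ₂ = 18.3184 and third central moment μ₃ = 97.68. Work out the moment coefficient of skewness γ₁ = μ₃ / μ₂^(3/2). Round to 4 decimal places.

σ = √μ₂ = √18.3184 = 4.28000
σ³ = μ₂^(3/2) = 78.40275
γ₁ = μ₃/σ³ = 97.68 / 78.40275 ≈ 1.2459

1.2459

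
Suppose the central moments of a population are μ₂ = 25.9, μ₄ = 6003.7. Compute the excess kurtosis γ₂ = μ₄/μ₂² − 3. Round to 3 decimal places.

5.950

μ₂² = 25.9² = 670.81000
μ₄/μ₂² = 6003.7 / 670.81000 = 8.94993
γ₂ = 8.94993 − 3 ≈ 5.950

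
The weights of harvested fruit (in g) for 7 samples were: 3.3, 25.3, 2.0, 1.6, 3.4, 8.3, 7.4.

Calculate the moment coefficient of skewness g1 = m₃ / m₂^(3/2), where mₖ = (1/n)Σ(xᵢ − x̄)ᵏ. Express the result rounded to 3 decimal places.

1.660

x̄ = (3.3 + 25.3 + 2.0 + 1.6 + 3.4 + 8.3 + 7.4) / 7 = 7.3286
deviations (xᵢ − x̄): -4.0286, 17.9714, -5.3286, -5.7286, -3.9286, 0.9714, 0.0714
Σ(xᵢ − x̄)² = 416.7943 ⇒ m₂ = 416.7943/7 = 59.54204
Σ(xᵢ − x̄)³ = 5339.8866 ⇒ m₃ = 5339.8866/7 = 762.84094
m₂^(3/2) = 59.54204^(1.5) = 459.44716
g1 = m₃ / m₂^(3/2) = 762.84094 / 459.44716 ≈ 1.660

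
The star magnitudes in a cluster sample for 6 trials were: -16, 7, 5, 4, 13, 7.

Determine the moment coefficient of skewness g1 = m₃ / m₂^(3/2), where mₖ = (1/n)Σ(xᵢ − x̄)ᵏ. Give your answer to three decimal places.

x̄ = (-16 + 7 + 5 + 4 + 13 + 7) / 6 = 3.3333
deviations (xᵢ − x̄): -19.3333, 3.6667, 1.6667, 0.6667, 9.6667, 3.6667
Σ(xᵢ − x̄)² = 497.3333 ⇒ m₂ = 497.3333/6 = 82.88889
Σ(xᵢ − x̄)³ = -6219.5556 ⇒ m₃ = -6219.5556/6 = -1036.59259
m₂^(3/2) = 82.88889^(1.5) = 754.64809
g1 = m₃ / m₂^(3/2) = -1036.59259 / 754.64809 ≈ -1.374

-1.374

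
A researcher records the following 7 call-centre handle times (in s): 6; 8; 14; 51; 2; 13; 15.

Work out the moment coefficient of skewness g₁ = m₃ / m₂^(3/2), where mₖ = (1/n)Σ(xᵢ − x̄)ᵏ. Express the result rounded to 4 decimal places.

x̄ = (6 + 8 + 14 + 51 + 2 + 13 + 15) / 7 = 15.5714
deviations (xᵢ − x̄): -9.5714, -7.5714, -1.5714, 35.4286, -13.5714, -2.5714, -0.5714
Σ(xᵢ − x̄)² = 1597.7143 ⇒ m₂ = 1597.7143/7 = 228.24490
Σ(xᵢ − x̄)³ = 40637.7551 ⇒ m₃ = 40637.7551/7 = 5805.39359
m₂^(3/2) = 228.24490^(1.5) = 3448.27281
g₁ = m₃ / m₂^(3/2) = 5805.39359 / 3448.27281 ≈ 1.6836

1.6836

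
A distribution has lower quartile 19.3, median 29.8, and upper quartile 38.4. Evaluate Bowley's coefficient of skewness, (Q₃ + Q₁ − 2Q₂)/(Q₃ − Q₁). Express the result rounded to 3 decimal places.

-0.099

numerator: Q₃ + Q₁ − 2Q₂ = 38.4 + 19.3 − 2×29.8 = -1.9000
denominator: Q₃ − Q₁ = 38.4 − 19.3 = 19.1000
Bowley skewness = -1.9000 / 19.1000 ≈ -0.099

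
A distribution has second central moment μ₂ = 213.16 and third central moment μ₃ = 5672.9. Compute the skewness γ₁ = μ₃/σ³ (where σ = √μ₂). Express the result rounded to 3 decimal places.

1.823

σ = √μ₂ = √213.16 = 14.60000
σ³ = μ₂^(3/2) = 3112.13600
γ₁ = μ₃/σ³ = 5672.9 / 3112.13600 ≈ 1.823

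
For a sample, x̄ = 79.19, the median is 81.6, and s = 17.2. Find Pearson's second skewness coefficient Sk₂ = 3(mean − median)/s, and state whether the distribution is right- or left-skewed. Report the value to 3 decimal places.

-0.420, left-skewed

Sk₂ = 3(79.19 − 81.6) / 17.2 = 3 × -2.4100 / 17.2
    = -7.2300 / 17.2 ≈ -0.420
Sk₂ < 0 ⇒ mean < median ⇒ left-skewed (negative skew).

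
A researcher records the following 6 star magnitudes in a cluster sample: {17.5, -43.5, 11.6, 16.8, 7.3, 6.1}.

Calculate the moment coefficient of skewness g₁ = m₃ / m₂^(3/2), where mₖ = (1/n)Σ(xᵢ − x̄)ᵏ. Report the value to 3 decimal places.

-1.624

x̄ = (17.5 - 43.5 + 11.6 + 16.8 + 7.3 + 6.1) / 6 = 2.6333
deviations (xᵢ − x̄): 14.8667, -46.1333, 8.9667, 14.1667, 4.6667, 3.4667
Σ(xᵢ − x̄)² = 2664.1933 ⇒ m₂ = 2664.1933/6 = 444.03222
Σ(xᵢ − x̄)³ = -91191.6656 ⇒ m₃ = -91191.6656/6 = -15198.61093
m₂^(3/2) = 444.03222^(1.5) = 9356.67900
g₁ = m₃ / m₂^(3/2) = -15198.61093 / 9356.67900 ≈ -1.624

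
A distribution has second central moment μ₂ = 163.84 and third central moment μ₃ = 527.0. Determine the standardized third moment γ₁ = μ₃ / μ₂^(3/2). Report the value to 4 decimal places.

σ = √μ₂ = √163.84 = 12.80000
σ³ = μ₂^(3/2) = 2097.15200
γ₁ = μ₃/σ³ = 527.0 / 2097.15200 ≈ 0.2513

0.2513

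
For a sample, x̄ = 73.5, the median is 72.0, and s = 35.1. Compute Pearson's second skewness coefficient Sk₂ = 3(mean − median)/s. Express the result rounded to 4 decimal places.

0.1282

Sk₂ = 3(73.5 − 72.0) / 35.1 = 3 × 1.5000 / 35.1
    = 4.5000 / 35.1 ≈ 0.1282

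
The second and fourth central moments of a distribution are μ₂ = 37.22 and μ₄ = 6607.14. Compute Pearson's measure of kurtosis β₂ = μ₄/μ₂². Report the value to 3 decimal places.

μ₂² = 37.22² = 1385.32840
μ₄/μ₂² = 6607.14 / 1385.32840 = 4.76937
β₂ ≈ 4.769

4.769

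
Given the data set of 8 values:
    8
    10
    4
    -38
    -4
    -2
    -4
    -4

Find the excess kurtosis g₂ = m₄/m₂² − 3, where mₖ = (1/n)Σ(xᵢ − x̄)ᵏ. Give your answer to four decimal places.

1.6946

x̄ = -3.7500
Σ(xᵢ − x̄)² = 1563.5000 ⇒ m₂ = 195.43750
Σ(xᵢ − x̄)⁴ = 1434498.4063 ⇒ m₄ = 179312.30078
m₂² = 38195.81641
g₂ = m₄/m₂² − 3 = 4.69455 − 3 ≈ 1.6946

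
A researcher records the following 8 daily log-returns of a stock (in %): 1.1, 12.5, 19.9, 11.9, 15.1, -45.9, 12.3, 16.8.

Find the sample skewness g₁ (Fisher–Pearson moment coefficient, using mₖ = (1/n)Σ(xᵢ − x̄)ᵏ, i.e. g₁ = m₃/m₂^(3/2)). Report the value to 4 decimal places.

x̄ = (1.1 + 12.5 + 19.9 + 11.9 + 15.1 - 45.9 + 12.3 + 16.8) / 8 = 5.4625
deviations (xᵢ − x̄): -4.3625, 7.0375, 14.4375, 6.4375, 9.6375, -51.3625, 6.8375, 11.3375
Σ(xᵢ − x̄)² = 3224.7187 ⇒ m₂ = 3224.7187/8 = 403.08984
Σ(xᵢ − x̄)³ = -129285.9537 ⇒ m₃ = -129285.9537/8 = -16160.74421
m₂^(3/2) = 403.08984^(1.5) = 8092.87409
g₁ = m₃ / m₂^(3/2) = -16160.74421 / 8092.87409 ≈ -1.9969

-1.9969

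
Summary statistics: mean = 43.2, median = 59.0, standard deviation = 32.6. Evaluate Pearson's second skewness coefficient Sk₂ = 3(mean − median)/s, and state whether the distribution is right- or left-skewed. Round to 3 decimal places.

Sk₂ = 3(43.2 − 59.0) / 32.6 = 3 × -15.8000 / 32.6
    = -47.4000 / 32.6 ≈ -1.454
Sk₂ < 0 ⇒ mean < median ⇒ left-skewed (negative skew).

-1.454, left-skewed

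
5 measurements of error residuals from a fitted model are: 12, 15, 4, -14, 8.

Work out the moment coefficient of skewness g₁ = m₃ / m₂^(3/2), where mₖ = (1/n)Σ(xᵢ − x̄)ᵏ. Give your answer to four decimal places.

x̄ = (12 + 15 + 4 - 14 + 8) / 5 = 5.0000
deviations (xᵢ − x̄): 7.0000, 10.0000, -1.0000, -19.0000, 3.0000
Σ(xᵢ − x̄)² = 520.0000 ⇒ m₂ = 520.0000/5 = 104.00000
Σ(xᵢ − x̄)³ = -5490.0000 ⇒ m₃ = -5490.0000/5 = -1098.00000
m₂^(3/2) = 104.00000^(1.5) = 1060.59606
g₁ = m₃ / m₂^(3/2) = -1098.00000 / 1060.59606 ≈ -1.0353

-1.0353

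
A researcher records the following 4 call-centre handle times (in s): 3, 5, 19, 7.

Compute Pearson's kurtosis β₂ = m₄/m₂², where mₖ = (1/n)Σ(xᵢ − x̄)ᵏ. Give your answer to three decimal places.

2.202

x̄ = 8.5000
Σ(xᵢ − x̄)² = 155.0000 ⇒ m₂ = 38.75000
Σ(xᵢ − x̄)⁴ = 13225.2500 ⇒ m₄ = 3306.31250
m₂² = 1501.56250
β₂ = m₄/m₂² = 3306.31250 / 1501.56250 ≈ 2.202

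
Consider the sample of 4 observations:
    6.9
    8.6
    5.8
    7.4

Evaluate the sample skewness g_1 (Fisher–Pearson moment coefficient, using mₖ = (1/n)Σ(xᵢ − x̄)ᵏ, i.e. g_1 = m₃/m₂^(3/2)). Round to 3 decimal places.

0.070

x̄ = (6.9 + 8.6 + 5.8 + 7.4) / 4 = 7.1750
deviations (xᵢ − x̄): -0.2750, 1.4250, -1.3750, 0.2250
Σ(xᵢ − x̄)² = 4.0475 ⇒ m₂ = 4.0475/4 = 1.01187
Σ(xᵢ − x̄)³ = 0.2846 ⇒ m₃ = 0.2846/4 = 0.07116
m₂^(3/2) = 1.01187^(1.5) = 1.01787
g_1 = m₃ / m₂^(3/2) = 0.07116 / 1.01787 ≈ 0.070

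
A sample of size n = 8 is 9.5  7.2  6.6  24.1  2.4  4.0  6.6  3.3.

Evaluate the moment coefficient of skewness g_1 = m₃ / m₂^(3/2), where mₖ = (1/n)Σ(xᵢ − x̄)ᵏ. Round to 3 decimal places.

x̄ = (9.5 + 7.2 + 6.6 + 24.1 + 2.4 + 4.0 + 6.6 + 3.3) / 8 = 7.9625
deviations (xᵢ − x̄): 1.5375, -0.7625, -1.3625, 16.1375, -5.5625, -3.9625, -1.3625, -4.6625
Σ(xᵢ − x̄)² = 335.4588 ⇒ m₂ = 335.4588/8 = 41.93234
Σ(xᵢ − x̄)³ = 3864.9565 ⇒ m₃ = 3864.9565/8 = 483.11957
m₂^(3/2) = 41.93234^(1.5) = 271.53368
g_1 = m₃ / m₂^(3/2) = 483.11957 / 271.53368 ≈ 1.779

1.779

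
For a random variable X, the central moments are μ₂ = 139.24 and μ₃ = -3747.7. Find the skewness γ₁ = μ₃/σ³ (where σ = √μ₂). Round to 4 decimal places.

-2.2810

σ = √μ₂ = √139.24 = 11.80000
σ³ = μ₂^(3/2) = 1643.03200
γ₁ = μ₃/σ³ = -3747.7 / 1643.03200 ≈ -2.2810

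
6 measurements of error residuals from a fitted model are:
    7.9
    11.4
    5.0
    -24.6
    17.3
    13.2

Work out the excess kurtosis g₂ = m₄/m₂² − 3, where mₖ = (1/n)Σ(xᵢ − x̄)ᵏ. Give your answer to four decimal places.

0.6670

x̄ = 5.0333
Σ(xᵢ − x̄)² = 1144.0533 ⇒ m₂ = 190.67556
Σ(xᵢ − x̄)⁴ = 799920.3798 ⇒ m₄ = 133320.06330
m₂² = 36357.16749
g₂ = m₄/m₂² − 3 = 3.66695 − 3 ≈ 0.6670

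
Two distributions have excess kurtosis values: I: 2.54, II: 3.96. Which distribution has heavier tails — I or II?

II

Higher excess kurtosis ⇒ heavier tails relative to the normal distribution.
2.54 vs 3.96: the larger is 3.96, so II has heavier tails.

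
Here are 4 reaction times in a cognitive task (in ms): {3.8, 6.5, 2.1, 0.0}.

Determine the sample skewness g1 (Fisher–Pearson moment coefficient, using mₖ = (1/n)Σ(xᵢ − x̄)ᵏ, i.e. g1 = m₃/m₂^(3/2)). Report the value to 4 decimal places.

0.1642

x̄ = (3.8 + 6.5 + 2.1 + 0.0) / 4 = 3.1000
deviations (xᵢ − x̄): 0.7000, 3.4000, -1.0000, -3.1000
Σ(xᵢ − x̄)² = 22.6600 ⇒ m₂ = 22.6600/4 = 5.66500
Σ(xᵢ − x̄)³ = 8.8560 ⇒ m₃ = 8.8560/4 = 2.21400
m₂^(3/2) = 5.66500^(1.5) = 13.48341
g1 = m₃ / m₂^(3/2) = 2.21400 / 13.48341 ≈ 0.1642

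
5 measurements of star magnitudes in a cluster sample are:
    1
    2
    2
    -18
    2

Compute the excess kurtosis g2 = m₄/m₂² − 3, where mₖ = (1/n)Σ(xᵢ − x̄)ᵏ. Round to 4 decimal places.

x̄ = -2.2000
Σ(xᵢ − x̄)² = 312.8000 ⇒ m₂ = 62.56000
Σ(xᵢ − x̄)⁴ = 63358.4960 ⇒ m₄ = 12671.69920
m₂² = 3913.75360
g2 = m₄/m₂² − 3 = 3.23774 − 3 ≈ 0.2377

0.2377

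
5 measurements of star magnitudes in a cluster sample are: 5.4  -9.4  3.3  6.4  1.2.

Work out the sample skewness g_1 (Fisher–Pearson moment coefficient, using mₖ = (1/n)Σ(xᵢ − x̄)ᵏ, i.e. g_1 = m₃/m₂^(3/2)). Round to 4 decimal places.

-1.1508

x̄ = (5.4 - 9.4 + 3.3 + 6.4 + 1.2) / 5 = 1.3800
deviations (xᵢ − x̄): 4.0200, -10.7800, 1.9200, 5.0200, -0.1800
Σ(xᵢ − x̄)² = 161.2880 ⇒ m₂ = 161.2880/5 = 32.25760
Σ(xᵢ − x̄)³ = -1054.1837 ⇒ m₃ = -1054.1837/5 = -210.83674
m₂^(3/2) = 32.25760^(1.5) = 183.20954
g_1 = m₃ / m₂^(3/2) = -210.83674 / 183.20954 ≈ -1.1508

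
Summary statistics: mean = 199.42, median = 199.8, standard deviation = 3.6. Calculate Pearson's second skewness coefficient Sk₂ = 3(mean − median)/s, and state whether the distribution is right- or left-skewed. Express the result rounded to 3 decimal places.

Sk₂ = 3(199.42 − 199.8) / 3.6 = 3 × -0.3800 / 3.6
    = -1.1400 / 3.6 ≈ -0.317
Sk₂ < 0 ⇒ mean < median ⇒ left-skewed (negative skew).

-0.317, left-skewed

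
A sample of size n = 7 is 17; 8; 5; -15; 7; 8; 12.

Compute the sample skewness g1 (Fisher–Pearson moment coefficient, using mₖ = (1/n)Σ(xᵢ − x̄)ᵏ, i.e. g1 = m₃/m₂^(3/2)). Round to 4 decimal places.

x̄ = (17 + 8 + 5 - 15 + 7 + 8 + 12) / 7 = 6.0000
deviations (xᵢ − x̄): 11.0000, 2.0000, -1.0000, -21.0000, 1.0000, 2.0000, 6.0000
Σ(xᵢ − x̄)² = 608.0000 ⇒ m₂ = 608.0000/7 = 86.85714
Σ(xᵢ − x̄)³ = -7698.0000 ⇒ m₃ = -7698.0000/7 = -1099.71429
m₂^(3/2) = 86.85714^(1.5) = 809.48407
g1 = m₃ / m₂^(3/2) = -1099.71429 / 809.48407 ≈ -1.3585

-1.3585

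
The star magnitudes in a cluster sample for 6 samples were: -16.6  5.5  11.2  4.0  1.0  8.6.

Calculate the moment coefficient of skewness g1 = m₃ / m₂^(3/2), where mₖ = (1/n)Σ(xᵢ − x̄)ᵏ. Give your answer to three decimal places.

x̄ = (-16.6 + 5.5 + 11.2 + 4.0 + 1.0 + 8.6) / 6 = 2.2833
deviations (xᵢ − x̄): -18.8833, 3.2167, 8.9167, 1.7167, -1.2833, 6.3167
Σ(xᵢ − x̄)² = 490.9283 ⇒ m₂ = 490.9283/6 = 81.82139
Σ(xᵢ − x̄)³ = -5736.2226 ⇒ m₃ = -5736.2226/6 = -956.03709
m₂^(3/2) = 81.82139^(1.5) = 740.11681
g1 = m₃ / m₂^(3/2) = -956.03709 / 740.11681 ≈ -1.292

-1.292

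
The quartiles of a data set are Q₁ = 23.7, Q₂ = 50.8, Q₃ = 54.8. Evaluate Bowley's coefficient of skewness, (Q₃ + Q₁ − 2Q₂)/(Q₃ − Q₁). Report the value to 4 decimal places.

-0.7428

numerator: Q₃ + Q₁ − 2Q₂ = 54.8 + 23.7 − 2×50.8 = -23.1000
denominator: Q₃ − Q₁ = 54.8 − 23.7 = 31.1000
Bowley skewness = -23.1000 / 31.1000 ≈ -0.7428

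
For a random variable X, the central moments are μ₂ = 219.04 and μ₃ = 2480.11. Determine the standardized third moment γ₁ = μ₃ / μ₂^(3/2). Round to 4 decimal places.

0.7650

σ = √μ₂ = √219.04 = 14.80000
σ³ = μ₂^(3/2) = 3241.79200
γ₁ = μ₃/σ³ = 2480.11 / 3241.79200 ≈ 0.7650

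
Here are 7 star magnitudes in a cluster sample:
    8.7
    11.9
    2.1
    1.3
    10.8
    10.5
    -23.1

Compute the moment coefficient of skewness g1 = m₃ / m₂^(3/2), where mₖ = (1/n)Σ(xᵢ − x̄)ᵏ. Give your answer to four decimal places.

x̄ = (8.7 + 11.9 + 2.1 + 1.3 + 10.8 + 10.5 - 23.1) / 7 = 3.1714
deviations (xᵢ − x̄): 5.5286, 8.7286, -1.0714, -1.8714, 7.6286, 7.3286, -26.2714
Σ(xᵢ − x̄)² = 913.4943 ⇒ m₂ = 913.4943/7 = 130.49918
Σ(xᵢ − x̄)³ = -16468.4663 ⇒ m₃ = -16468.4663/7 = -2352.63805
m₂^(3/2) = 130.49918^(1.5) = 1490.77360
g1 = m₃ / m₂^(3/2) = -2352.63805 / 1490.77360 ≈ -1.5781

-1.5781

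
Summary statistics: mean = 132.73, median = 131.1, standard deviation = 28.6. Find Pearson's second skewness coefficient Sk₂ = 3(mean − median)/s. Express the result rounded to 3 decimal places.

Sk₂ = 3(132.73 − 131.1) / 28.6 = 3 × 1.6300 / 28.6
    = 4.8900 / 28.6 ≈ 0.171

0.171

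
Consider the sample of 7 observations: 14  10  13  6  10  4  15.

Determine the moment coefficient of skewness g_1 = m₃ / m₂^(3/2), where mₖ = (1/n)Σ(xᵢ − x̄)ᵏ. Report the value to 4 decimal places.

-0.3914

x̄ = (14 + 10 + 13 + 6 + 10 + 4 + 15) / 7 = 10.2857
deviations (xᵢ − x̄): 3.7143, -0.2857, 2.7143, -4.2857, -0.2857, -6.2857, 4.7143
Σ(xᵢ − x̄)² = 101.4286 ⇒ m₂ = 101.4286/7 = 14.48980
Σ(xᵢ − x̄)³ = -151.1020 ⇒ m₃ = -151.1020/7 = -21.58601
m₂^(3/2) = 14.48980^(1.5) = 55.15608
g_1 = m₃ / m₂^(3/2) = -21.58601 / 55.15608 ≈ -0.3914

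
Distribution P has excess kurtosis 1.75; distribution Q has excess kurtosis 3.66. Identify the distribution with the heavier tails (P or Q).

Q

Higher excess kurtosis ⇒ heavier tails relative to the normal distribution.
1.75 vs 3.66: the larger is 3.66, so Q has heavier tails.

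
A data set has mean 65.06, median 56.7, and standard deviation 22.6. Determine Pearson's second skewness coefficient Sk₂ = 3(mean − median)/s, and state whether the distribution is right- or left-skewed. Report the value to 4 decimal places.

Sk₂ = 3(65.06 − 56.7) / 22.6 = 3 × 8.3600 / 22.6
    = 25.0800 / 22.6 ≈ 1.1097
Sk₂ > 0 ⇒ mean > median ⇒ right-skewed (positive skew).

1.1097, right-skewed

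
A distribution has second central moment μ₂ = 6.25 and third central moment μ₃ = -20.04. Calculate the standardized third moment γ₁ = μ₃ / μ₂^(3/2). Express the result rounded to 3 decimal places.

σ = √μ₂ = √6.25 = 2.50000
σ³ = μ₂^(3/2) = 15.62500
γ₁ = μ₃/σ³ = -20.04 / 15.62500 ≈ -1.283

-1.283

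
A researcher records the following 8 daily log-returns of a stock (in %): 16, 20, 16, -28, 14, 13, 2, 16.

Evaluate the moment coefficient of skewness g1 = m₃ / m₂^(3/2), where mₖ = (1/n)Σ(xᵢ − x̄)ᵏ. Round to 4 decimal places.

x̄ = (16 + 20 + 16 - 28 + 14 + 13 + 2 + 16) / 8 = 8.6250
deviations (xᵢ − x̄): 7.3750, 11.3750, 7.3750, -36.6250, 5.3750, 4.3750, -6.6250, 7.3750
Σ(xᵢ − x̄)² = 1725.8750 ⇒ m₂ = 1725.8750/8 = 215.73438
Σ(xᵢ − x̄)³ = -46504.9688 ⇒ m₃ = -46504.9688/8 = -5813.12109
m₂^(3/2) = 215.73438^(1.5) = 3168.68470
g1 = m₃ / m₂^(3/2) = -5813.12109 / 3168.68470 ≈ -1.8346

-1.8346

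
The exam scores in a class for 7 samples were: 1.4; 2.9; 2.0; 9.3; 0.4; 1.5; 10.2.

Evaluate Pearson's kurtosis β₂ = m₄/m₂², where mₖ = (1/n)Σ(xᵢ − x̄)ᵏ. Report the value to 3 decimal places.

1.899

x̄ = 3.9571
Σ(xᵢ − x̄)² = 97.6971 ⇒ m₂ = 13.95673
Σ(xᵢ − x̄)⁴ = 2589.0329 ⇒ m₄ = 369.86184
m₂² = 194.79044
β₂ = m₄/m₂² = 369.86184 / 194.79044 ≈ 1.899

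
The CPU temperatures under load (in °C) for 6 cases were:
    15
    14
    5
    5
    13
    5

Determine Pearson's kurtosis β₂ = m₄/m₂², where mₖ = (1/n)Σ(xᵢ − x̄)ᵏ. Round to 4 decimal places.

1.0643

x̄ = 9.5000
Σ(xᵢ − x̄)² = 123.5000 ⇒ m₂ = 20.58333
Σ(xᵢ − x̄)⁴ = 2705.3750 ⇒ m₄ = 450.89583
m₂² = 423.67361
β₂ = m₄/m₂² = 450.89583 / 423.67361 ≈ 1.0643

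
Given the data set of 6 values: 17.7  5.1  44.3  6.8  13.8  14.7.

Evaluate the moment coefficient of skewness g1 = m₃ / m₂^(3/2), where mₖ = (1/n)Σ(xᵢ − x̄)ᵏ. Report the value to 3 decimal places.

1.330

x̄ = (17.7 + 5.1 + 44.3 + 6.8 + 13.8 + 14.7) / 6 = 17.0667
deviations (xᵢ − x̄): 0.6333, -11.9667, 27.2333, -10.2667, -3.2667, -2.3667
Σ(xᵢ − x̄)² = 1006.9333 ⇒ m₂ = 1006.9333/6 = 167.82222
Σ(xᵢ − x̄)³ = 17354.0696 ⇒ m₃ = 17354.0696/6 = 2892.34493
m₂^(3/2) = 167.82222^(1.5) = 2174.07339
g1 = m₃ / m₂^(3/2) = 2892.34493 / 2174.07339 ≈ 1.330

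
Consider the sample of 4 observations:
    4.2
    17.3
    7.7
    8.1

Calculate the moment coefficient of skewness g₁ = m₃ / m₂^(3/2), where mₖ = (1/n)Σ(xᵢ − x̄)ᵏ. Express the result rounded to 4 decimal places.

x̄ = (4.2 + 17.3 + 7.7 + 8.1) / 4 = 9.3250
deviations (xᵢ − x̄): -5.1250, 7.9750, -1.6250, -1.2250
Σ(xᵢ − x̄)² = 94.0075 ⇒ m₂ = 94.0075/4 = 23.50188
Σ(xᵢ − x̄)³ = 366.4744 ⇒ m₃ = 366.4744/4 = 91.61859
m₂^(3/2) = 23.50188^(1.5) = 113.93411
g₁ = m₃ / m₂^(3/2) = 91.61859 / 113.93411 ≈ 0.8041

0.8041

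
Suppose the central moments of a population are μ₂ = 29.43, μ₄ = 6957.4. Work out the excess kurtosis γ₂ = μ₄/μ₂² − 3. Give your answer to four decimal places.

5.0328

μ₂² = 29.43² = 866.12490
μ₄/μ₂² = 6957.4 / 866.12490 = 8.03279
γ₂ = 8.03279 − 3 ≈ 5.0328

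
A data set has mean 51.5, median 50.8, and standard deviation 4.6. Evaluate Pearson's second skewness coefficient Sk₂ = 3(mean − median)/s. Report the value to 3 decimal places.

Sk₂ = 3(51.5 − 50.8) / 4.6 = 3 × 0.7000 / 4.6
    = 2.1000 / 4.6 ≈ 0.457

0.457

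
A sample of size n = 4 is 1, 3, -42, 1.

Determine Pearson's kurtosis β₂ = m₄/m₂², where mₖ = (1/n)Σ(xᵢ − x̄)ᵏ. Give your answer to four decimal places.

2.3285

x̄ = -9.2500
Σ(xᵢ − x̄)² = 1432.7500 ⇒ m₂ = 358.18750
Σ(xᵢ − x̄)⁴ = 1194985.3281 ⇒ m₄ = 298746.33203
m₂² = 128298.28516
β₂ = m₄/m₂² = 298746.33203 / 128298.28516 ≈ 2.3285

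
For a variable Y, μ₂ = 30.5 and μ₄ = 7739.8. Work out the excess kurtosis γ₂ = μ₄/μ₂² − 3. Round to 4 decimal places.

μ₂² = 30.5² = 930.25000
μ₄/μ₂² = 7739.8 / 930.25000 = 8.32013
γ₂ = 8.32013 − 3 ≈ 5.3201

5.3201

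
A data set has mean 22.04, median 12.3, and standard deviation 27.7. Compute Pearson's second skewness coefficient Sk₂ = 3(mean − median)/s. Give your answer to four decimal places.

Sk₂ = 3(22.04 − 12.3) / 27.7 = 3 × 9.7400 / 27.7
    = 29.2200 / 27.7 ≈ 1.0549

1.0549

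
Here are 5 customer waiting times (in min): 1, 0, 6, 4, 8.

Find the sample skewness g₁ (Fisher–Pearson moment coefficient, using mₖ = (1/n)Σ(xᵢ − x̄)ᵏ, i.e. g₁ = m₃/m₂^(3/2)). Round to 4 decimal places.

x̄ = (1 + 0 + 6 + 4 + 8) / 5 = 3.8000
deviations (xᵢ − x̄): -2.8000, -3.8000, 2.2000, 0.2000, 4.2000
Σ(xᵢ − x̄)² = 44.8000 ⇒ m₂ = 44.8000/5 = 8.96000
Σ(xᵢ − x̄)³ = 7.9200 ⇒ m₃ = 7.9200/5 = 1.58400
m₂^(3/2) = 8.96000^(1.5) = 26.82020
g₁ = m₃ / m₂^(3/2) = 1.58400 / 26.82020 ≈ 0.0591

0.0591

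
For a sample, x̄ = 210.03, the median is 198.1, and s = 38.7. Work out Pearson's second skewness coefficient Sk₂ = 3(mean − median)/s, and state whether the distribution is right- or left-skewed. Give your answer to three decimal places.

0.925, right-skewed

Sk₂ = 3(210.03 − 198.1) / 38.7 = 3 × 11.9300 / 38.7
    = 35.7900 / 38.7 ≈ 0.925
Sk₂ > 0 ⇒ mean > median ⇒ right-skewed (positive skew).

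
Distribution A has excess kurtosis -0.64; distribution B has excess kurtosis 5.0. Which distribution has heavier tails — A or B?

B

Higher excess kurtosis ⇒ heavier tails relative to the normal distribution.
-0.64 vs 5.0: the larger is 5.0, so B has heavier tails. (B is leptokurtic — heavier-than-normal tails; the other is platykurtic.)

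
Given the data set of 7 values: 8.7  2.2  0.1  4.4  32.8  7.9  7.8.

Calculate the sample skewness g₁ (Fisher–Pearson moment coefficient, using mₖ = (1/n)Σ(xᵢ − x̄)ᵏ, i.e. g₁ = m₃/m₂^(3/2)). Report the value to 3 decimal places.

x̄ = (8.7 + 2.2 + 0.1 + 4.4 + 32.8 + 7.9 + 7.8) / 7 = 9.1286
deviations (xᵢ − x̄): -0.4286, -6.9286, -9.0286, -4.7286, 23.6714, -1.2286, -1.3286
Σ(xᵢ − x̄)² = 715.6743 ⇒ m₂ = 715.6743/7 = 102.23918
Σ(xᵢ − x̄)³ = 12085.3883 ⇒ m₃ = 12085.3883/7 = 1726.48405
m₂^(3/2) = 102.23918^(1.5) = 1033.77508
g₁ = m₃ / m₂^(3/2) = 1726.48405 / 1033.77508 ≈ 1.670

1.670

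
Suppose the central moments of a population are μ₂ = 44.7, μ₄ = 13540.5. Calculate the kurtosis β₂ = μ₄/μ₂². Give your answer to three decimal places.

6.777

μ₂² = 44.7² = 1998.09000
μ₄/μ₂² = 13540.5 / 1998.09000 = 6.77672
β₂ ≈ 6.777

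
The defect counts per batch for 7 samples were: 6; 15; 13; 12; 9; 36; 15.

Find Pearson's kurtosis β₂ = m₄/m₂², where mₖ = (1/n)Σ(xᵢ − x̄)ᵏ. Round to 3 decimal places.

4.248

x̄ = 15.1429
Σ(xᵢ − x̄)² = 570.8571 ⇒ m₂ = 81.55102
Σ(xᵢ − x̄)⁴ = 197772.9096 ⇒ m₄ = 28253.27280
m₂² = 6650.56893
β₂ = m₄/m₂² = 28253.27280 / 6650.56893 ≈ 4.248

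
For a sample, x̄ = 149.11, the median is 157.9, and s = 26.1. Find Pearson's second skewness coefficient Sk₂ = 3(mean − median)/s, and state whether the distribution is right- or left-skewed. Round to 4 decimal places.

-1.0103, left-skewed

Sk₂ = 3(149.11 − 157.9) / 26.1 = 3 × -8.7900 / 26.1
    = -26.3700 / 26.1 ≈ -1.0103
Sk₂ < 0 ⇒ mean < median ⇒ left-skewed (negative skew).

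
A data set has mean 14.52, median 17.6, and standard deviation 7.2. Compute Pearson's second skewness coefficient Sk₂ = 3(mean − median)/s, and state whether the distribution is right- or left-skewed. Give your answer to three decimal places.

-1.283, left-skewed

Sk₂ = 3(14.52 − 17.6) / 7.2 = 3 × -3.0800 / 7.2
    = -9.2400 / 7.2 ≈ -1.283
Sk₂ < 0 ⇒ mean < median ⇒ left-skewed (negative skew).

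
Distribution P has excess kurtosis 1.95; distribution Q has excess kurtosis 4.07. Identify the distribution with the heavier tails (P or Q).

Q

Higher excess kurtosis ⇒ heavier tails relative to the normal distribution.
1.95 vs 4.07: the larger is 4.07, so Q has heavier tails.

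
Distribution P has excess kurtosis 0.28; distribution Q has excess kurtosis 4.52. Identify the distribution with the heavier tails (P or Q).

Q

Higher excess kurtosis ⇒ heavier tails relative to the normal distribution.
0.28 vs 4.52: the larger is 4.52, so Q has heavier tails.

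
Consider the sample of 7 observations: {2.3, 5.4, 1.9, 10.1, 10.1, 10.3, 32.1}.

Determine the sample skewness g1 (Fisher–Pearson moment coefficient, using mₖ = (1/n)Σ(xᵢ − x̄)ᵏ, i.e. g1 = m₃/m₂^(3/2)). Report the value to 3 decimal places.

x̄ = (2.3 + 5.4 + 1.9 + 10.1 + 10.1 + 10.3 + 32.1) / 7 = 10.3143
deviations (xᵢ − x̄): -8.0143, -4.9143, -8.4143, -0.2143, -0.2143, -0.0143, 21.7857
Σ(xᵢ − x̄)² = 633.8886 ⇒ m₂ = 633.8886/7 = 90.55551
Σ(xᵢ − x̄)³ = 9110.6963 ⇒ m₃ = 9110.6963/7 = 1301.52805
m₂^(3/2) = 90.55551^(1.5) = 861.73220
g1 = m₃ / m₂^(3/2) = 1301.52805 / 861.73220 ≈ 1.510

1.510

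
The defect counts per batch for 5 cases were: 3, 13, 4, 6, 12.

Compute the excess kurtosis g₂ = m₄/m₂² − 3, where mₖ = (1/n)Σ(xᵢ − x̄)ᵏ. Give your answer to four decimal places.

x̄ = 7.6000
Σ(xᵢ − x̄)² = 85.2000 ⇒ m₂ = 17.04000
Σ(xᵢ − x̄)⁴ = 1847.3760 ⇒ m₄ = 369.47520
m₂² = 290.36160
g₂ = m₄/m₂² − 3 = 1.27247 − 3 ≈ -1.7275

-1.7275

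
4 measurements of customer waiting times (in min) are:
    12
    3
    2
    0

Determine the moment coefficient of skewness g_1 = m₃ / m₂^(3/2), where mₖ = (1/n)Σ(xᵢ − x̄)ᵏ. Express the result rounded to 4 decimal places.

0.9622

x̄ = (12 + 3 + 2 + 0) / 4 = 4.2500
deviations (xᵢ − x̄): 7.7500, -1.2500, -2.2500, -4.2500
Σ(xᵢ − x̄)² = 84.7500 ⇒ m₂ = 84.7500/4 = 21.18750
Σ(xᵢ − x̄)³ = 375.3750 ⇒ m₃ = 375.3750/4 = 93.84375
m₂^(3/2) = 21.18750^(1.5) = 97.52581
g_1 = m₃ / m₂^(3/2) = 93.84375 / 97.52581 ≈ 0.9622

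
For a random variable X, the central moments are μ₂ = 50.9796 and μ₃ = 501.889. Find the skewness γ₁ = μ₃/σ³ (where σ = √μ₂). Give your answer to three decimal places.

σ = √μ₂ = √50.9796 = 7.14000
σ³ = μ₂^(3/2) = 363.99434
γ₁ = μ₃/σ³ = 501.889 / 363.99434 ≈ 1.379

1.379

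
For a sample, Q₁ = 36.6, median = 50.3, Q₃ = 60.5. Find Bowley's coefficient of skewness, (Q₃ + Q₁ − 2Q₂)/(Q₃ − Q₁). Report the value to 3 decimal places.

-0.146

numerator: Q₃ + Q₁ − 2Q₂ = 60.5 + 36.6 − 2×50.3 = -3.5000
denominator: Q₃ − Q₁ = 60.5 − 36.6 = 23.9000
Bowley skewness = -3.5000 / 23.9000 ≈ -0.146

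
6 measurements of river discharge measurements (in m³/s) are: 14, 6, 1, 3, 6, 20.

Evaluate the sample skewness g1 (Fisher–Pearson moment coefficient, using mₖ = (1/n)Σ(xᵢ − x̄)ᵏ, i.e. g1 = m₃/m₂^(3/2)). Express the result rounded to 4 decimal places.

x̄ = (14 + 6 + 1 + 3 + 6 + 20) / 6 = 8.3333
deviations (xᵢ − x̄): 5.6667, -2.3333, -7.3333, -5.3333, -2.3333, 11.6667
Σ(xᵢ − x̄)² = 261.3333 ⇒ m₂ = 261.3333/6 = 43.55556
Σ(xᵢ − x̄)³ = 1198.4444 ⇒ m₃ = 1198.4444/6 = 199.74074
m₂^(3/2) = 43.55556^(1.5) = 287.45200
g1 = m₃ / m₂^(3/2) = 199.74074 / 287.45200 ≈ 0.6949

0.6949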